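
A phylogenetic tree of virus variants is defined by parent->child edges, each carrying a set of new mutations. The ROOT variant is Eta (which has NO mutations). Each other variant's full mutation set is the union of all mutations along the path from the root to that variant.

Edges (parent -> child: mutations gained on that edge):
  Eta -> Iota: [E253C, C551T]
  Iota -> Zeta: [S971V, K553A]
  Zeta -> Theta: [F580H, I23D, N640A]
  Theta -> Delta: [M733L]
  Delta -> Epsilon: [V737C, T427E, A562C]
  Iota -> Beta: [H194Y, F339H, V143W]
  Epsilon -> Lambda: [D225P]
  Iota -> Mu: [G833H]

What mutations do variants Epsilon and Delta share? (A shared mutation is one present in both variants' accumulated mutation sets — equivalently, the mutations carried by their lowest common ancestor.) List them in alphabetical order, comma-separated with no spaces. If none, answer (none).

Accumulating mutations along path to Epsilon:
  At Eta: gained [] -> total []
  At Iota: gained ['E253C', 'C551T'] -> total ['C551T', 'E253C']
  At Zeta: gained ['S971V', 'K553A'] -> total ['C551T', 'E253C', 'K553A', 'S971V']
  At Theta: gained ['F580H', 'I23D', 'N640A'] -> total ['C551T', 'E253C', 'F580H', 'I23D', 'K553A', 'N640A', 'S971V']
  At Delta: gained ['M733L'] -> total ['C551T', 'E253C', 'F580H', 'I23D', 'K553A', 'M733L', 'N640A', 'S971V']
  At Epsilon: gained ['V737C', 'T427E', 'A562C'] -> total ['A562C', 'C551T', 'E253C', 'F580H', 'I23D', 'K553A', 'M733L', 'N640A', 'S971V', 'T427E', 'V737C']
Mutations(Epsilon) = ['A562C', 'C551T', 'E253C', 'F580H', 'I23D', 'K553A', 'M733L', 'N640A', 'S971V', 'T427E', 'V737C']
Accumulating mutations along path to Delta:
  At Eta: gained [] -> total []
  At Iota: gained ['E253C', 'C551T'] -> total ['C551T', 'E253C']
  At Zeta: gained ['S971V', 'K553A'] -> total ['C551T', 'E253C', 'K553A', 'S971V']
  At Theta: gained ['F580H', 'I23D', 'N640A'] -> total ['C551T', 'E253C', 'F580H', 'I23D', 'K553A', 'N640A', 'S971V']
  At Delta: gained ['M733L'] -> total ['C551T', 'E253C', 'F580H', 'I23D', 'K553A', 'M733L', 'N640A', 'S971V']
Mutations(Delta) = ['C551T', 'E253C', 'F580H', 'I23D', 'K553A', 'M733L', 'N640A', 'S971V']
Intersection: ['A562C', 'C551T', 'E253C', 'F580H', 'I23D', 'K553A', 'M733L', 'N640A', 'S971V', 'T427E', 'V737C'] ∩ ['C551T', 'E253C', 'F580H', 'I23D', 'K553A', 'M733L', 'N640A', 'S971V'] = ['C551T', 'E253C', 'F580H', 'I23D', 'K553A', 'M733L', 'N640A', 'S971V']

Answer: C551T,E253C,F580H,I23D,K553A,M733L,N640A,S971V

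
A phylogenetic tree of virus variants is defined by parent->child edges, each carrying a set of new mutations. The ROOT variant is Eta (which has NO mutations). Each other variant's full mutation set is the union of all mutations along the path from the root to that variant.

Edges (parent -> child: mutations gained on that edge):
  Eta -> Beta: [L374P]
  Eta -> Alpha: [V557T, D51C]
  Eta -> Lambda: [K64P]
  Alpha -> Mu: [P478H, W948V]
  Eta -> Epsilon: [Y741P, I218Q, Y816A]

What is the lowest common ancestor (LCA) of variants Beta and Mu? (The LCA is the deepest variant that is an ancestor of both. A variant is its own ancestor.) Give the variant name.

Answer: Eta

Derivation:
Path from root to Beta: Eta -> Beta
  ancestors of Beta: {Eta, Beta}
Path from root to Mu: Eta -> Alpha -> Mu
  ancestors of Mu: {Eta, Alpha, Mu}
Common ancestors: {Eta}
Walk up from Mu: Mu (not in ancestors of Beta), Alpha (not in ancestors of Beta), Eta (in ancestors of Beta)
Deepest common ancestor (LCA) = Eta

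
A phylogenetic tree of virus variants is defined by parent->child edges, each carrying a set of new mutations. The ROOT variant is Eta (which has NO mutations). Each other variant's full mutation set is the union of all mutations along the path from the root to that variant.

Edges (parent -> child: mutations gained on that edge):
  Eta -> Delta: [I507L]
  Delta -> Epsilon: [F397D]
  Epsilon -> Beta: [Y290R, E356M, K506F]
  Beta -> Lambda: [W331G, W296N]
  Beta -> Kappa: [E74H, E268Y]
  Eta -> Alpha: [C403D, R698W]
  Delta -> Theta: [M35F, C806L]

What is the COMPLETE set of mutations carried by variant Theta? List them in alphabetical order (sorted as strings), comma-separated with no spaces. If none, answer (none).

At Eta: gained [] -> total []
At Delta: gained ['I507L'] -> total ['I507L']
At Theta: gained ['M35F', 'C806L'] -> total ['C806L', 'I507L', 'M35F']

Answer: C806L,I507L,M35F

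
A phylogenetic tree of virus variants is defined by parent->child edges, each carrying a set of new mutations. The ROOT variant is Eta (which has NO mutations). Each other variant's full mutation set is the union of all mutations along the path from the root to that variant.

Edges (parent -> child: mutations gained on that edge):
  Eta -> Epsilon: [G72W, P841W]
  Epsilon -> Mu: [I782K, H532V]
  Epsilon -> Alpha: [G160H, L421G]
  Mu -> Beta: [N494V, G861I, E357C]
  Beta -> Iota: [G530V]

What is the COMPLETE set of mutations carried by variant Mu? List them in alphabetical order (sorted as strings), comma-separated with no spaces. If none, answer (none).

At Eta: gained [] -> total []
At Epsilon: gained ['G72W', 'P841W'] -> total ['G72W', 'P841W']
At Mu: gained ['I782K', 'H532V'] -> total ['G72W', 'H532V', 'I782K', 'P841W']

Answer: G72W,H532V,I782K,P841W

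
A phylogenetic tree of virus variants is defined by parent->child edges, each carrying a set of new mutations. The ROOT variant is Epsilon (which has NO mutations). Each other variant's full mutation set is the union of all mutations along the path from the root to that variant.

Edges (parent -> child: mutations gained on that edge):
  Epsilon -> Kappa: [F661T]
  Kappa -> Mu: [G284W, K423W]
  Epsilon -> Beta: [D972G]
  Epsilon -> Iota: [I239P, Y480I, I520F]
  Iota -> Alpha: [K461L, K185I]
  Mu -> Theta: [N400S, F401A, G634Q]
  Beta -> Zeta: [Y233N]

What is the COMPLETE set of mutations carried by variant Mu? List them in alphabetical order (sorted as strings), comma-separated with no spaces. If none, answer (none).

At Epsilon: gained [] -> total []
At Kappa: gained ['F661T'] -> total ['F661T']
At Mu: gained ['G284W', 'K423W'] -> total ['F661T', 'G284W', 'K423W']

Answer: F661T,G284W,K423W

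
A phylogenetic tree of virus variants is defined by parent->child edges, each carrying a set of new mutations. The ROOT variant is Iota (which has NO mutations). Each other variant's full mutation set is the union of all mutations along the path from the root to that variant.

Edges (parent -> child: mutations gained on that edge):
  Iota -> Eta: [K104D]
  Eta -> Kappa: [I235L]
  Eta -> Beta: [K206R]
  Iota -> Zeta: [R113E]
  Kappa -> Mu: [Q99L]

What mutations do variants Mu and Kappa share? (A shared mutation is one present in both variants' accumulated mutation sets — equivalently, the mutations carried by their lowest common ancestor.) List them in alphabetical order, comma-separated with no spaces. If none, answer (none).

Accumulating mutations along path to Mu:
  At Iota: gained [] -> total []
  At Eta: gained ['K104D'] -> total ['K104D']
  At Kappa: gained ['I235L'] -> total ['I235L', 'K104D']
  At Mu: gained ['Q99L'] -> total ['I235L', 'K104D', 'Q99L']
Mutations(Mu) = ['I235L', 'K104D', 'Q99L']
Accumulating mutations along path to Kappa:
  At Iota: gained [] -> total []
  At Eta: gained ['K104D'] -> total ['K104D']
  At Kappa: gained ['I235L'] -> total ['I235L', 'K104D']
Mutations(Kappa) = ['I235L', 'K104D']
Intersection: ['I235L', 'K104D', 'Q99L'] ∩ ['I235L', 'K104D'] = ['I235L', 'K104D']

Answer: I235L,K104D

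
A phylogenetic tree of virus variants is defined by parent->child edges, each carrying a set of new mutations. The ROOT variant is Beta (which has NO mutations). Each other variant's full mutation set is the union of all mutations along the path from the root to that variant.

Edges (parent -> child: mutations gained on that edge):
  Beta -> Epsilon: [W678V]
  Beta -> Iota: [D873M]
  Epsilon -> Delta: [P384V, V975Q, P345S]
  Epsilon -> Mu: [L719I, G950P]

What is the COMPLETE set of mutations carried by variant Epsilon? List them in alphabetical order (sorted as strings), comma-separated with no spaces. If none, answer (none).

At Beta: gained [] -> total []
At Epsilon: gained ['W678V'] -> total ['W678V']

Answer: W678V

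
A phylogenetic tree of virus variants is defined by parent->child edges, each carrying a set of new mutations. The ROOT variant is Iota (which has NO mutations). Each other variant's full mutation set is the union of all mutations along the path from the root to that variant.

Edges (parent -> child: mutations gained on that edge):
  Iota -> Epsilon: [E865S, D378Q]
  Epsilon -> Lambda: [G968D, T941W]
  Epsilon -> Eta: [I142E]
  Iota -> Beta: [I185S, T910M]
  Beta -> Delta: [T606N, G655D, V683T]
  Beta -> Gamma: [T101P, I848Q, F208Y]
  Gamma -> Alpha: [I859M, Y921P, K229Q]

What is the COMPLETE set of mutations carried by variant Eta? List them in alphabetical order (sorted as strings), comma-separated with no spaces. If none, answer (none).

Answer: D378Q,E865S,I142E

Derivation:
At Iota: gained [] -> total []
At Epsilon: gained ['E865S', 'D378Q'] -> total ['D378Q', 'E865S']
At Eta: gained ['I142E'] -> total ['D378Q', 'E865S', 'I142E']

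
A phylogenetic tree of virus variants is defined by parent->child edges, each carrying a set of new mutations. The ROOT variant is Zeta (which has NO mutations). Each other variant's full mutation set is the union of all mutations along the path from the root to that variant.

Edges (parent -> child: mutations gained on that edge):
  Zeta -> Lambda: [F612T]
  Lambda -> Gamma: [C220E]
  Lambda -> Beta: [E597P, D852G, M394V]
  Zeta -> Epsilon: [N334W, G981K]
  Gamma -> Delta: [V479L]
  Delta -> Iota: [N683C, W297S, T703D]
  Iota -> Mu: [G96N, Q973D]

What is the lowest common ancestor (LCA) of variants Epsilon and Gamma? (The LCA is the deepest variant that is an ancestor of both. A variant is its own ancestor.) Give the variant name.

Path from root to Epsilon: Zeta -> Epsilon
  ancestors of Epsilon: {Zeta, Epsilon}
Path from root to Gamma: Zeta -> Lambda -> Gamma
  ancestors of Gamma: {Zeta, Lambda, Gamma}
Common ancestors: {Zeta}
Walk up from Gamma: Gamma (not in ancestors of Epsilon), Lambda (not in ancestors of Epsilon), Zeta (in ancestors of Epsilon)
Deepest common ancestor (LCA) = Zeta

Answer: Zeta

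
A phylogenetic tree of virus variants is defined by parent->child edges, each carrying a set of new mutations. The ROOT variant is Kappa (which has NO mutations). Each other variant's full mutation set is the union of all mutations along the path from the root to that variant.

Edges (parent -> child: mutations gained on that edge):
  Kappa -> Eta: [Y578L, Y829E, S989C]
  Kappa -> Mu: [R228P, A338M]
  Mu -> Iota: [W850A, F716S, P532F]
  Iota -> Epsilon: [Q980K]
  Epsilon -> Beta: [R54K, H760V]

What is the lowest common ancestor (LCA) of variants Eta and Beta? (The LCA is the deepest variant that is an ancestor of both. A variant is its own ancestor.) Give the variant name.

Answer: Kappa

Derivation:
Path from root to Eta: Kappa -> Eta
  ancestors of Eta: {Kappa, Eta}
Path from root to Beta: Kappa -> Mu -> Iota -> Epsilon -> Beta
  ancestors of Beta: {Kappa, Mu, Iota, Epsilon, Beta}
Common ancestors: {Kappa}
Walk up from Beta: Beta (not in ancestors of Eta), Epsilon (not in ancestors of Eta), Iota (not in ancestors of Eta), Mu (not in ancestors of Eta), Kappa (in ancestors of Eta)
Deepest common ancestor (LCA) = Kappa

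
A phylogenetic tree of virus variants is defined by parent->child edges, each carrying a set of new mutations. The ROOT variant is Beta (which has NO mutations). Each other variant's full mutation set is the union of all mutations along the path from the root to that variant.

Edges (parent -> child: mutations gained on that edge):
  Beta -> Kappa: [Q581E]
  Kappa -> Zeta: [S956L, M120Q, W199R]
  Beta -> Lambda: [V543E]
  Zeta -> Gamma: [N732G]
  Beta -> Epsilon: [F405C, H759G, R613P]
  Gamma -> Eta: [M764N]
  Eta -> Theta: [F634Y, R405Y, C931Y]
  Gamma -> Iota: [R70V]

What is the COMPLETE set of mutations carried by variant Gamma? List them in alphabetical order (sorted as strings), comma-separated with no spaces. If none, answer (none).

At Beta: gained [] -> total []
At Kappa: gained ['Q581E'] -> total ['Q581E']
At Zeta: gained ['S956L', 'M120Q', 'W199R'] -> total ['M120Q', 'Q581E', 'S956L', 'W199R']
At Gamma: gained ['N732G'] -> total ['M120Q', 'N732G', 'Q581E', 'S956L', 'W199R']

Answer: M120Q,N732G,Q581E,S956L,W199R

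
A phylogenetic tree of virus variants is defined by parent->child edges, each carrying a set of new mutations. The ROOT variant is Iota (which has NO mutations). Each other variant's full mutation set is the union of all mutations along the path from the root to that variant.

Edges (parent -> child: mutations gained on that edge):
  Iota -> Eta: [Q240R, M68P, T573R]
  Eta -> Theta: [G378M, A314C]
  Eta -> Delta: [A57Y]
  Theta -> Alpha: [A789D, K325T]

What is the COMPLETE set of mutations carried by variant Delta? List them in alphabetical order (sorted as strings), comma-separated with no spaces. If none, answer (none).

At Iota: gained [] -> total []
At Eta: gained ['Q240R', 'M68P', 'T573R'] -> total ['M68P', 'Q240R', 'T573R']
At Delta: gained ['A57Y'] -> total ['A57Y', 'M68P', 'Q240R', 'T573R']

Answer: A57Y,M68P,Q240R,T573R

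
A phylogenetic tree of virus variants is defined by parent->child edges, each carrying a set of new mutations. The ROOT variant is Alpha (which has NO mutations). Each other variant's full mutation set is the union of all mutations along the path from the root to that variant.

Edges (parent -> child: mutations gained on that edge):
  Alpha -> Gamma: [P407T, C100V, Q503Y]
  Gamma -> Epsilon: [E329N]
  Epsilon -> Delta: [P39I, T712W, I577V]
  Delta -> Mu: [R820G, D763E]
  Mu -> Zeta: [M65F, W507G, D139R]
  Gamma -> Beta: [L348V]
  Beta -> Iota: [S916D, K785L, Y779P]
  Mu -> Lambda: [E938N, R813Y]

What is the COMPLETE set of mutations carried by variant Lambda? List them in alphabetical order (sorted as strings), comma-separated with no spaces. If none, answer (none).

At Alpha: gained [] -> total []
At Gamma: gained ['P407T', 'C100V', 'Q503Y'] -> total ['C100V', 'P407T', 'Q503Y']
At Epsilon: gained ['E329N'] -> total ['C100V', 'E329N', 'P407T', 'Q503Y']
At Delta: gained ['P39I', 'T712W', 'I577V'] -> total ['C100V', 'E329N', 'I577V', 'P39I', 'P407T', 'Q503Y', 'T712W']
At Mu: gained ['R820G', 'D763E'] -> total ['C100V', 'D763E', 'E329N', 'I577V', 'P39I', 'P407T', 'Q503Y', 'R820G', 'T712W']
At Lambda: gained ['E938N', 'R813Y'] -> total ['C100V', 'D763E', 'E329N', 'E938N', 'I577V', 'P39I', 'P407T', 'Q503Y', 'R813Y', 'R820G', 'T712W']

Answer: C100V,D763E,E329N,E938N,I577V,P39I,P407T,Q503Y,R813Y,R820G,T712W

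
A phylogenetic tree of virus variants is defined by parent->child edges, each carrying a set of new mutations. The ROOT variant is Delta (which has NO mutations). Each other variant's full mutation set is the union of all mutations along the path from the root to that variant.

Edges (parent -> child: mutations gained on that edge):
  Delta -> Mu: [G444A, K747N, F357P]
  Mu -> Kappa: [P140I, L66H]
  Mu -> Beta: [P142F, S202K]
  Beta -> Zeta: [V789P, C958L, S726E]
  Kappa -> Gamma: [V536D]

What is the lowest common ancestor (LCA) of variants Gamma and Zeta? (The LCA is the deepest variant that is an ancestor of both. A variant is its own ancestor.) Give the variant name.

Path from root to Gamma: Delta -> Mu -> Kappa -> Gamma
  ancestors of Gamma: {Delta, Mu, Kappa, Gamma}
Path from root to Zeta: Delta -> Mu -> Beta -> Zeta
  ancestors of Zeta: {Delta, Mu, Beta, Zeta}
Common ancestors: {Delta, Mu}
Walk up from Zeta: Zeta (not in ancestors of Gamma), Beta (not in ancestors of Gamma), Mu (in ancestors of Gamma), Delta (in ancestors of Gamma)
Deepest common ancestor (LCA) = Mu

Answer: Mu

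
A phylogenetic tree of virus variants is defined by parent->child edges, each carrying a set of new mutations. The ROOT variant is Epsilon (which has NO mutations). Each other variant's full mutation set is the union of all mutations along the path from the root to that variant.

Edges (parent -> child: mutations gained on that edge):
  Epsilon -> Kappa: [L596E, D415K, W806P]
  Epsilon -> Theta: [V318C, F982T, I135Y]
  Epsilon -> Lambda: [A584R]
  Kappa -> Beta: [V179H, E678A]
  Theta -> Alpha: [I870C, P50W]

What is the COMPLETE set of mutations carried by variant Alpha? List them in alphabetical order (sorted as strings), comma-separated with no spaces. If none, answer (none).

Answer: F982T,I135Y,I870C,P50W,V318C

Derivation:
At Epsilon: gained [] -> total []
At Theta: gained ['V318C', 'F982T', 'I135Y'] -> total ['F982T', 'I135Y', 'V318C']
At Alpha: gained ['I870C', 'P50W'] -> total ['F982T', 'I135Y', 'I870C', 'P50W', 'V318C']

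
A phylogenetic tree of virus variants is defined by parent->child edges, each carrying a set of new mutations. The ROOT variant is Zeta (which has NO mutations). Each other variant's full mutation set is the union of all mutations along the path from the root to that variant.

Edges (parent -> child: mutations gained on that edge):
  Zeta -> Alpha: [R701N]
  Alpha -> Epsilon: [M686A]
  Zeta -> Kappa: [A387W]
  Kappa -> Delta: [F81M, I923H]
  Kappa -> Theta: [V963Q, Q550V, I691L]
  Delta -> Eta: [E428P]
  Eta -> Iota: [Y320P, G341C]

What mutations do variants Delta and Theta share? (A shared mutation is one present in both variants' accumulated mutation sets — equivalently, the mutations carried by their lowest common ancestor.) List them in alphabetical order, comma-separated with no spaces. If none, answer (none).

Answer: A387W

Derivation:
Accumulating mutations along path to Delta:
  At Zeta: gained [] -> total []
  At Kappa: gained ['A387W'] -> total ['A387W']
  At Delta: gained ['F81M', 'I923H'] -> total ['A387W', 'F81M', 'I923H']
Mutations(Delta) = ['A387W', 'F81M', 'I923H']
Accumulating mutations along path to Theta:
  At Zeta: gained [] -> total []
  At Kappa: gained ['A387W'] -> total ['A387W']
  At Theta: gained ['V963Q', 'Q550V', 'I691L'] -> total ['A387W', 'I691L', 'Q550V', 'V963Q']
Mutations(Theta) = ['A387W', 'I691L', 'Q550V', 'V963Q']
Intersection: ['A387W', 'F81M', 'I923H'] ∩ ['A387W', 'I691L', 'Q550V', 'V963Q'] = ['A387W']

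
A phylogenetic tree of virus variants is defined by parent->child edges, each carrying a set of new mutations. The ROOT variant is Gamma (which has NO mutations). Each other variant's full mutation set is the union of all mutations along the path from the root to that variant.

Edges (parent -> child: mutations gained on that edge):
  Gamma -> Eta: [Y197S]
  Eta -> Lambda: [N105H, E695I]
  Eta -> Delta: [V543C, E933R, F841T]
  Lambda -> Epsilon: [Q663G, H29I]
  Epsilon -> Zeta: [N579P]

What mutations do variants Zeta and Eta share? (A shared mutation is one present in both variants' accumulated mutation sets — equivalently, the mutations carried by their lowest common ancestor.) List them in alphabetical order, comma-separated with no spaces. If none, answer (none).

Answer: Y197S

Derivation:
Accumulating mutations along path to Zeta:
  At Gamma: gained [] -> total []
  At Eta: gained ['Y197S'] -> total ['Y197S']
  At Lambda: gained ['N105H', 'E695I'] -> total ['E695I', 'N105H', 'Y197S']
  At Epsilon: gained ['Q663G', 'H29I'] -> total ['E695I', 'H29I', 'N105H', 'Q663G', 'Y197S']
  At Zeta: gained ['N579P'] -> total ['E695I', 'H29I', 'N105H', 'N579P', 'Q663G', 'Y197S']
Mutations(Zeta) = ['E695I', 'H29I', 'N105H', 'N579P', 'Q663G', 'Y197S']
Accumulating mutations along path to Eta:
  At Gamma: gained [] -> total []
  At Eta: gained ['Y197S'] -> total ['Y197S']
Mutations(Eta) = ['Y197S']
Intersection: ['E695I', 'H29I', 'N105H', 'N579P', 'Q663G', 'Y197S'] ∩ ['Y197S'] = ['Y197S']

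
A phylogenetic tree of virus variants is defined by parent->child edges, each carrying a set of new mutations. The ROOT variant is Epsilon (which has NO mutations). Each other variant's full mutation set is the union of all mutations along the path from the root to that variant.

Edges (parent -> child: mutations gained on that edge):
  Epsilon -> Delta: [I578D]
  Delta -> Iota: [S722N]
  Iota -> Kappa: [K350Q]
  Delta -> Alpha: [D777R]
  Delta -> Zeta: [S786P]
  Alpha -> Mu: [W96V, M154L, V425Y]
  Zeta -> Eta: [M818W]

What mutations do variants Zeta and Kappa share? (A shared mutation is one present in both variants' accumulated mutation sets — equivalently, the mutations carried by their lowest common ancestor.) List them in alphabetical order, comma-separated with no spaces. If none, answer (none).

Answer: I578D

Derivation:
Accumulating mutations along path to Zeta:
  At Epsilon: gained [] -> total []
  At Delta: gained ['I578D'] -> total ['I578D']
  At Zeta: gained ['S786P'] -> total ['I578D', 'S786P']
Mutations(Zeta) = ['I578D', 'S786P']
Accumulating mutations along path to Kappa:
  At Epsilon: gained [] -> total []
  At Delta: gained ['I578D'] -> total ['I578D']
  At Iota: gained ['S722N'] -> total ['I578D', 'S722N']
  At Kappa: gained ['K350Q'] -> total ['I578D', 'K350Q', 'S722N']
Mutations(Kappa) = ['I578D', 'K350Q', 'S722N']
Intersection: ['I578D', 'S786P'] ∩ ['I578D', 'K350Q', 'S722N'] = ['I578D']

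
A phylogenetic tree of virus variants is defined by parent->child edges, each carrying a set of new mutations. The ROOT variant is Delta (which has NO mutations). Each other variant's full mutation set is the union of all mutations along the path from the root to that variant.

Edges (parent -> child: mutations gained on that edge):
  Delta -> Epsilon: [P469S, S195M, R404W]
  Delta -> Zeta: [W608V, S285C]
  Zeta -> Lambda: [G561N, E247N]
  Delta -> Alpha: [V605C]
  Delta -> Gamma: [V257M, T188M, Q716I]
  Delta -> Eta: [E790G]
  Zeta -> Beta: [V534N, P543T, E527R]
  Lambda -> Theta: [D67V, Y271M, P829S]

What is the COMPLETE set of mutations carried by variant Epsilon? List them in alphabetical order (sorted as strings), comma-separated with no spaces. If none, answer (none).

At Delta: gained [] -> total []
At Epsilon: gained ['P469S', 'S195M', 'R404W'] -> total ['P469S', 'R404W', 'S195M']

Answer: P469S,R404W,S195M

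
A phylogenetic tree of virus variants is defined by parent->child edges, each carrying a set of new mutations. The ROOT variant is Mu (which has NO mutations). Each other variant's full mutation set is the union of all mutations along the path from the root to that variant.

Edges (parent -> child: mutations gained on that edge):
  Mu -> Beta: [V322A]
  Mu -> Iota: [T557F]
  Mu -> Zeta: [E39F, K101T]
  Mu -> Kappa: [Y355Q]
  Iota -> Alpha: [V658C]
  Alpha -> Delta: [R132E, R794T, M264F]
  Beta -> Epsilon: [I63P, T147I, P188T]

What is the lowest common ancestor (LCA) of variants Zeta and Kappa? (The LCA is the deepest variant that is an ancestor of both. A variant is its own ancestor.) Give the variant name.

Path from root to Zeta: Mu -> Zeta
  ancestors of Zeta: {Mu, Zeta}
Path from root to Kappa: Mu -> Kappa
  ancestors of Kappa: {Mu, Kappa}
Common ancestors: {Mu}
Walk up from Kappa: Kappa (not in ancestors of Zeta), Mu (in ancestors of Zeta)
Deepest common ancestor (LCA) = Mu

Answer: Mu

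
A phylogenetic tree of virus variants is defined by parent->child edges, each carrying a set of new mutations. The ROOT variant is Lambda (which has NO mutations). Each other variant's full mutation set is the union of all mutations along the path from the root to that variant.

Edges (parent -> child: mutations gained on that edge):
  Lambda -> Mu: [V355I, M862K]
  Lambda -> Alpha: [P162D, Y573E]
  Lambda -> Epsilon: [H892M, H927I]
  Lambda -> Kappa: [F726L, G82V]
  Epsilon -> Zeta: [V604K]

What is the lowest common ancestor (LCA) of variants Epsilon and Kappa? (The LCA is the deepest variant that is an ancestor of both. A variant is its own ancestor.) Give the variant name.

Path from root to Epsilon: Lambda -> Epsilon
  ancestors of Epsilon: {Lambda, Epsilon}
Path from root to Kappa: Lambda -> Kappa
  ancestors of Kappa: {Lambda, Kappa}
Common ancestors: {Lambda}
Walk up from Kappa: Kappa (not in ancestors of Epsilon), Lambda (in ancestors of Epsilon)
Deepest common ancestor (LCA) = Lambda

Answer: Lambda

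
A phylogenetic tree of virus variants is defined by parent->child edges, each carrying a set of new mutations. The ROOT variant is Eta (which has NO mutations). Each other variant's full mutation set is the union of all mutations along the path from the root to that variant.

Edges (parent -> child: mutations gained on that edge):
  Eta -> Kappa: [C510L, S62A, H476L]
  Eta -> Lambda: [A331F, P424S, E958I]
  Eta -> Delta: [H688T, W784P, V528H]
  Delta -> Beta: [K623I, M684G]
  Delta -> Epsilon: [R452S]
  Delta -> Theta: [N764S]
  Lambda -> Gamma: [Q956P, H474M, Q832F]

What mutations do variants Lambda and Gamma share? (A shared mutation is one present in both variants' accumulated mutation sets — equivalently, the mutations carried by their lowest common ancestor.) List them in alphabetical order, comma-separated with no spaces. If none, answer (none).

Accumulating mutations along path to Lambda:
  At Eta: gained [] -> total []
  At Lambda: gained ['A331F', 'P424S', 'E958I'] -> total ['A331F', 'E958I', 'P424S']
Mutations(Lambda) = ['A331F', 'E958I', 'P424S']
Accumulating mutations along path to Gamma:
  At Eta: gained [] -> total []
  At Lambda: gained ['A331F', 'P424S', 'E958I'] -> total ['A331F', 'E958I', 'P424S']
  At Gamma: gained ['Q956P', 'H474M', 'Q832F'] -> total ['A331F', 'E958I', 'H474M', 'P424S', 'Q832F', 'Q956P']
Mutations(Gamma) = ['A331F', 'E958I', 'H474M', 'P424S', 'Q832F', 'Q956P']
Intersection: ['A331F', 'E958I', 'P424S'] ∩ ['A331F', 'E958I', 'H474M', 'P424S', 'Q832F', 'Q956P'] = ['A331F', 'E958I', 'P424S']

Answer: A331F,E958I,P424S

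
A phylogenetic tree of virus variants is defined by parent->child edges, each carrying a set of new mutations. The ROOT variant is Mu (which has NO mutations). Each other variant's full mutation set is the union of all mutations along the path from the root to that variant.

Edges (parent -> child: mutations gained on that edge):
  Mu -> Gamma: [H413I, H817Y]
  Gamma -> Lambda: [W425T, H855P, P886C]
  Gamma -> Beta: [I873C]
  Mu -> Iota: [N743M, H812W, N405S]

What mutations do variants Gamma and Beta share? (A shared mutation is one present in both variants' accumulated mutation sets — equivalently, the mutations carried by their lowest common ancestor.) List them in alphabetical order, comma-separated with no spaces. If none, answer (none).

Answer: H413I,H817Y

Derivation:
Accumulating mutations along path to Gamma:
  At Mu: gained [] -> total []
  At Gamma: gained ['H413I', 'H817Y'] -> total ['H413I', 'H817Y']
Mutations(Gamma) = ['H413I', 'H817Y']
Accumulating mutations along path to Beta:
  At Mu: gained [] -> total []
  At Gamma: gained ['H413I', 'H817Y'] -> total ['H413I', 'H817Y']
  At Beta: gained ['I873C'] -> total ['H413I', 'H817Y', 'I873C']
Mutations(Beta) = ['H413I', 'H817Y', 'I873C']
Intersection: ['H413I', 'H817Y'] ∩ ['H413I', 'H817Y', 'I873C'] = ['H413I', 'H817Y']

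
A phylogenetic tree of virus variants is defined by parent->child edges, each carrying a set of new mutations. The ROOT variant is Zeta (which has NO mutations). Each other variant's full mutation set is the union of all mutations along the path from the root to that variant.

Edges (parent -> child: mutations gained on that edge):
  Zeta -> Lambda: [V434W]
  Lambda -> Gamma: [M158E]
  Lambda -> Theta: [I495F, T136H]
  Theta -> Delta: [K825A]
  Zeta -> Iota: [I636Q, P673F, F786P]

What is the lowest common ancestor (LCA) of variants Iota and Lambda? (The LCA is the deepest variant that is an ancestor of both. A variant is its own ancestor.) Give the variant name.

Path from root to Iota: Zeta -> Iota
  ancestors of Iota: {Zeta, Iota}
Path from root to Lambda: Zeta -> Lambda
  ancestors of Lambda: {Zeta, Lambda}
Common ancestors: {Zeta}
Walk up from Lambda: Lambda (not in ancestors of Iota), Zeta (in ancestors of Iota)
Deepest common ancestor (LCA) = Zeta

Answer: Zeta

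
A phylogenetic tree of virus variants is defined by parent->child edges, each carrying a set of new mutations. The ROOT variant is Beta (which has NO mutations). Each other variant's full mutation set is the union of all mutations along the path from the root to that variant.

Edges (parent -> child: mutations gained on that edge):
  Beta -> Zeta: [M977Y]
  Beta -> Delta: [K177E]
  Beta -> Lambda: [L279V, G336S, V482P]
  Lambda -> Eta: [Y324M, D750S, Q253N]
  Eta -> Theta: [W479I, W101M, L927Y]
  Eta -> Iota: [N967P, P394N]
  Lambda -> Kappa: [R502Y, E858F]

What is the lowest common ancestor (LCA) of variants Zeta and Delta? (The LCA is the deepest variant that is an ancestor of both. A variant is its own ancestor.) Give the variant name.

Answer: Beta

Derivation:
Path from root to Zeta: Beta -> Zeta
  ancestors of Zeta: {Beta, Zeta}
Path from root to Delta: Beta -> Delta
  ancestors of Delta: {Beta, Delta}
Common ancestors: {Beta}
Walk up from Delta: Delta (not in ancestors of Zeta), Beta (in ancestors of Zeta)
Deepest common ancestor (LCA) = Beta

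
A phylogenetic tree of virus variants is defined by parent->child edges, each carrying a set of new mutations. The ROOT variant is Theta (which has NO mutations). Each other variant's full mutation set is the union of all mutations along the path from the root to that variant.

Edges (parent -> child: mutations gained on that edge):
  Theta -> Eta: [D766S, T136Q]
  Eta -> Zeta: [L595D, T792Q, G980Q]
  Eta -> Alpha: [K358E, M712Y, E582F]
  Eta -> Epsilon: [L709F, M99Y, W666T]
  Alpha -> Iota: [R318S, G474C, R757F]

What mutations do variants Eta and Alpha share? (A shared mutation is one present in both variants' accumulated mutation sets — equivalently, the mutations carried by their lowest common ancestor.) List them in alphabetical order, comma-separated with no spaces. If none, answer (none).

Answer: D766S,T136Q

Derivation:
Accumulating mutations along path to Eta:
  At Theta: gained [] -> total []
  At Eta: gained ['D766S', 'T136Q'] -> total ['D766S', 'T136Q']
Mutations(Eta) = ['D766S', 'T136Q']
Accumulating mutations along path to Alpha:
  At Theta: gained [] -> total []
  At Eta: gained ['D766S', 'T136Q'] -> total ['D766S', 'T136Q']
  At Alpha: gained ['K358E', 'M712Y', 'E582F'] -> total ['D766S', 'E582F', 'K358E', 'M712Y', 'T136Q']
Mutations(Alpha) = ['D766S', 'E582F', 'K358E', 'M712Y', 'T136Q']
Intersection: ['D766S', 'T136Q'] ∩ ['D766S', 'E582F', 'K358E', 'M712Y', 'T136Q'] = ['D766S', 'T136Q']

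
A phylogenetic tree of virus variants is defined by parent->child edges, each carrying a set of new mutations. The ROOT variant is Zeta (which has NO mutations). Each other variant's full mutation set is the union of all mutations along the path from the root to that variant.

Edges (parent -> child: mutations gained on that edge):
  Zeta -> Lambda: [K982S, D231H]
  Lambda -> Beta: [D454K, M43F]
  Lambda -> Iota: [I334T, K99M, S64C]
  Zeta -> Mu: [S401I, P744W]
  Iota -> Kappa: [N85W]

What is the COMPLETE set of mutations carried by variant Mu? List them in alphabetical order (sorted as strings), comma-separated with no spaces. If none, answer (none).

Answer: P744W,S401I

Derivation:
At Zeta: gained [] -> total []
At Mu: gained ['S401I', 'P744W'] -> total ['P744W', 'S401I']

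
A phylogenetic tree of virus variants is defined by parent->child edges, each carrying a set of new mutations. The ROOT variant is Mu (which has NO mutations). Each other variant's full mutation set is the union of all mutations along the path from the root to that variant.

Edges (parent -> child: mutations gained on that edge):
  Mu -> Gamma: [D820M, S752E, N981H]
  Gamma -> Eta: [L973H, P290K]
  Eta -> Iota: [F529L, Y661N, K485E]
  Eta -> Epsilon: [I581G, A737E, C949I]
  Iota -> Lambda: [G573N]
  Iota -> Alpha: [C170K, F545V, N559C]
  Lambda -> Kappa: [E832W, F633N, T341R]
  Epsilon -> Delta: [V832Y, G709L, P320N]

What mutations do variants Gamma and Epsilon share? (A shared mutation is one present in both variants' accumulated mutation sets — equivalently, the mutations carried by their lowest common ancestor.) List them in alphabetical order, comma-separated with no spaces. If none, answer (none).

Accumulating mutations along path to Gamma:
  At Mu: gained [] -> total []
  At Gamma: gained ['D820M', 'S752E', 'N981H'] -> total ['D820M', 'N981H', 'S752E']
Mutations(Gamma) = ['D820M', 'N981H', 'S752E']
Accumulating mutations along path to Epsilon:
  At Mu: gained [] -> total []
  At Gamma: gained ['D820M', 'S752E', 'N981H'] -> total ['D820M', 'N981H', 'S752E']
  At Eta: gained ['L973H', 'P290K'] -> total ['D820M', 'L973H', 'N981H', 'P290K', 'S752E']
  At Epsilon: gained ['I581G', 'A737E', 'C949I'] -> total ['A737E', 'C949I', 'D820M', 'I581G', 'L973H', 'N981H', 'P290K', 'S752E']
Mutations(Epsilon) = ['A737E', 'C949I', 'D820M', 'I581G', 'L973H', 'N981H', 'P290K', 'S752E']
Intersection: ['D820M', 'N981H', 'S752E'] ∩ ['A737E', 'C949I', 'D820M', 'I581G', 'L973H', 'N981H', 'P290K', 'S752E'] = ['D820M', 'N981H', 'S752E']

Answer: D820M,N981H,S752E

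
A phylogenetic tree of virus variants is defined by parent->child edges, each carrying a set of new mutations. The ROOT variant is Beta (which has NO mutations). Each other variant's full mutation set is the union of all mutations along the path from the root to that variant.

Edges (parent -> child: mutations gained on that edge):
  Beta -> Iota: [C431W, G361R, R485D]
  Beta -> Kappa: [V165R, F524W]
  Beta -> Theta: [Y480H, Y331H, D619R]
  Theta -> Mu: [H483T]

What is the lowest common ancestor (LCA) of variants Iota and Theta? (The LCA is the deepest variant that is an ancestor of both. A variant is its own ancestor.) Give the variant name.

Answer: Beta

Derivation:
Path from root to Iota: Beta -> Iota
  ancestors of Iota: {Beta, Iota}
Path from root to Theta: Beta -> Theta
  ancestors of Theta: {Beta, Theta}
Common ancestors: {Beta}
Walk up from Theta: Theta (not in ancestors of Iota), Beta (in ancestors of Iota)
Deepest common ancestor (LCA) = Beta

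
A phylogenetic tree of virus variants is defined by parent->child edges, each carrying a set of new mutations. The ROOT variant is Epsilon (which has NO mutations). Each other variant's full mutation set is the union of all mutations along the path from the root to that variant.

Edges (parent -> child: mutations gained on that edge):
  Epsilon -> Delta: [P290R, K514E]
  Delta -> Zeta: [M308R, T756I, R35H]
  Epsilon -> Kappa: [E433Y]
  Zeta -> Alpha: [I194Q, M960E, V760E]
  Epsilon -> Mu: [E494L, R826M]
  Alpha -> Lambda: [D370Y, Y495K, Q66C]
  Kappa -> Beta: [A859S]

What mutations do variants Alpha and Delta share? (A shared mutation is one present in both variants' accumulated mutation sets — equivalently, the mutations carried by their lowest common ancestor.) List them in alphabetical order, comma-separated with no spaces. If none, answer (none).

Accumulating mutations along path to Alpha:
  At Epsilon: gained [] -> total []
  At Delta: gained ['P290R', 'K514E'] -> total ['K514E', 'P290R']
  At Zeta: gained ['M308R', 'T756I', 'R35H'] -> total ['K514E', 'M308R', 'P290R', 'R35H', 'T756I']
  At Alpha: gained ['I194Q', 'M960E', 'V760E'] -> total ['I194Q', 'K514E', 'M308R', 'M960E', 'P290R', 'R35H', 'T756I', 'V760E']
Mutations(Alpha) = ['I194Q', 'K514E', 'M308R', 'M960E', 'P290R', 'R35H', 'T756I', 'V760E']
Accumulating mutations along path to Delta:
  At Epsilon: gained [] -> total []
  At Delta: gained ['P290R', 'K514E'] -> total ['K514E', 'P290R']
Mutations(Delta) = ['K514E', 'P290R']
Intersection: ['I194Q', 'K514E', 'M308R', 'M960E', 'P290R', 'R35H', 'T756I', 'V760E'] ∩ ['K514E', 'P290R'] = ['K514E', 'P290R']

Answer: K514E,P290R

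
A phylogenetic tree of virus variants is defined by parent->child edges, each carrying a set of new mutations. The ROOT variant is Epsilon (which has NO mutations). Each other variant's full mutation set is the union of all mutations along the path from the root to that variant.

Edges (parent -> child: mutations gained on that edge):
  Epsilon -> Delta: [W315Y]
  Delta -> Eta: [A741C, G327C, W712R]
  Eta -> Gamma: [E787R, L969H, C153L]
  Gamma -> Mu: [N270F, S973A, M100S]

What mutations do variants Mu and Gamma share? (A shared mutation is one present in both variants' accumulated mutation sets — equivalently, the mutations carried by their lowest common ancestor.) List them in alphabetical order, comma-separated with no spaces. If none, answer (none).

Answer: A741C,C153L,E787R,G327C,L969H,W315Y,W712R

Derivation:
Accumulating mutations along path to Mu:
  At Epsilon: gained [] -> total []
  At Delta: gained ['W315Y'] -> total ['W315Y']
  At Eta: gained ['A741C', 'G327C', 'W712R'] -> total ['A741C', 'G327C', 'W315Y', 'W712R']
  At Gamma: gained ['E787R', 'L969H', 'C153L'] -> total ['A741C', 'C153L', 'E787R', 'G327C', 'L969H', 'W315Y', 'W712R']
  At Mu: gained ['N270F', 'S973A', 'M100S'] -> total ['A741C', 'C153L', 'E787R', 'G327C', 'L969H', 'M100S', 'N270F', 'S973A', 'W315Y', 'W712R']
Mutations(Mu) = ['A741C', 'C153L', 'E787R', 'G327C', 'L969H', 'M100S', 'N270F', 'S973A', 'W315Y', 'W712R']
Accumulating mutations along path to Gamma:
  At Epsilon: gained [] -> total []
  At Delta: gained ['W315Y'] -> total ['W315Y']
  At Eta: gained ['A741C', 'G327C', 'W712R'] -> total ['A741C', 'G327C', 'W315Y', 'W712R']
  At Gamma: gained ['E787R', 'L969H', 'C153L'] -> total ['A741C', 'C153L', 'E787R', 'G327C', 'L969H', 'W315Y', 'W712R']
Mutations(Gamma) = ['A741C', 'C153L', 'E787R', 'G327C', 'L969H', 'W315Y', 'W712R']
Intersection: ['A741C', 'C153L', 'E787R', 'G327C', 'L969H', 'M100S', 'N270F', 'S973A', 'W315Y', 'W712R'] ∩ ['A741C', 'C153L', 'E787R', 'G327C', 'L969H', 'W315Y', 'W712R'] = ['A741C', 'C153L', 'E787R', 'G327C', 'L969H', 'W315Y', 'W712R']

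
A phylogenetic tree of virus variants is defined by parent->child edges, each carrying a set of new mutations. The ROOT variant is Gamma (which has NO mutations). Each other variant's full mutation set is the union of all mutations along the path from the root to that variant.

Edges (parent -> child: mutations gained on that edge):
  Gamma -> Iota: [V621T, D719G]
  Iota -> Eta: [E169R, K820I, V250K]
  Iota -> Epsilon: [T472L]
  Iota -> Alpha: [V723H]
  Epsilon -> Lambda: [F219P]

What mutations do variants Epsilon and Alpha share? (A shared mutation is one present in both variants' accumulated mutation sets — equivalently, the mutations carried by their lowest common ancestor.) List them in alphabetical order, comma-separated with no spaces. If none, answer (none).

Accumulating mutations along path to Epsilon:
  At Gamma: gained [] -> total []
  At Iota: gained ['V621T', 'D719G'] -> total ['D719G', 'V621T']
  At Epsilon: gained ['T472L'] -> total ['D719G', 'T472L', 'V621T']
Mutations(Epsilon) = ['D719G', 'T472L', 'V621T']
Accumulating mutations along path to Alpha:
  At Gamma: gained [] -> total []
  At Iota: gained ['V621T', 'D719G'] -> total ['D719G', 'V621T']
  At Alpha: gained ['V723H'] -> total ['D719G', 'V621T', 'V723H']
Mutations(Alpha) = ['D719G', 'V621T', 'V723H']
Intersection: ['D719G', 'T472L', 'V621T'] ∩ ['D719G', 'V621T', 'V723H'] = ['D719G', 'V621T']

Answer: D719G,V621T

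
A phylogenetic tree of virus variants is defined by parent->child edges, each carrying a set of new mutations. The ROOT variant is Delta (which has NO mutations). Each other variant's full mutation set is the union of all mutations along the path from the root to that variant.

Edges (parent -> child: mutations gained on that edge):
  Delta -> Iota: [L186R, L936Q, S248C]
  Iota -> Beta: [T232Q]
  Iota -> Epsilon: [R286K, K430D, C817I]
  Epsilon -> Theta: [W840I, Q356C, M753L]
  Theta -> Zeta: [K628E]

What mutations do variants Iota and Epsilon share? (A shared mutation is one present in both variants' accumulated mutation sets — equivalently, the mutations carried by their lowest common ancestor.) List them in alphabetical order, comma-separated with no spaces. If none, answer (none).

Answer: L186R,L936Q,S248C

Derivation:
Accumulating mutations along path to Iota:
  At Delta: gained [] -> total []
  At Iota: gained ['L186R', 'L936Q', 'S248C'] -> total ['L186R', 'L936Q', 'S248C']
Mutations(Iota) = ['L186R', 'L936Q', 'S248C']
Accumulating mutations along path to Epsilon:
  At Delta: gained [] -> total []
  At Iota: gained ['L186R', 'L936Q', 'S248C'] -> total ['L186R', 'L936Q', 'S248C']
  At Epsilon: gained ['R286K', 'K430D', 'C817I'] -> total ['C817I', 'K430D', 'L186R', 'L936Q', 'R286K', 'S248C']
Mutations(Epsilon) = ['C817I', 'K430D', 'L186R', 'L936Q', 'R286K', 'S248C']
Intersection: ['L186R', 'L936Q', 'S248C'] ∩ ['C817I', 'K430D', 'L186R', 'L936Q', 'R286K', 'S248C'] = ['L186R', 'L936Q', 'S248C']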